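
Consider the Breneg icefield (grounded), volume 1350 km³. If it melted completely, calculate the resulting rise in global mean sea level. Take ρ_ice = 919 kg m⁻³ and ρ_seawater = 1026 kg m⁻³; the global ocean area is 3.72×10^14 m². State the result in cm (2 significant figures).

Breneg: 1350 km³ × (919/1026) = 1209 km³ of water.
Spread over 3.72×10^14 m² of ocean, Δh = 1.209×10^12 / 3.72×10^14 = 3.25×10^-3 m = 0.33 cm.

≈ 0.33 cm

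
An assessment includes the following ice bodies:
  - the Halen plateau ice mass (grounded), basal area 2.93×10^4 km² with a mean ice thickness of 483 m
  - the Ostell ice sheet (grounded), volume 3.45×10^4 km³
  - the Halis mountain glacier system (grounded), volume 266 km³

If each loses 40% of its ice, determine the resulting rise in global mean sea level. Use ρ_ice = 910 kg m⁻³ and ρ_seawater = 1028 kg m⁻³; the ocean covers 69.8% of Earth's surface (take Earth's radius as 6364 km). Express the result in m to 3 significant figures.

Halen: ice volume = 2.93×10^4 km² × 483 m = 1.415×10^4 km³; 0.4 × 1.415×10^4 × (910/1028) = 5011 km³ of water.
Ostell: 0.4 × 3.45×10^4 km³ × (910/1028) = 1.222×10^4 km³ of water.
Halis: 0.4 × 266 km³ × (910/1028) = 94.19 km³ of water.
Total added water ≈ 1.732×10^13 m³ over 3.55×10^14 m² → Δh = 0.0488 m.

≈ 0.0488 m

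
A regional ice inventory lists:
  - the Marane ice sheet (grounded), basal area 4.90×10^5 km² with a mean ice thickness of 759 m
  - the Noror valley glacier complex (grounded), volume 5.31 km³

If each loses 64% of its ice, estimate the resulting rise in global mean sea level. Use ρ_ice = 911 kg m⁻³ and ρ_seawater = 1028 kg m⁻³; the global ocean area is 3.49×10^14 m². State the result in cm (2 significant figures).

≈ 60 cm

Marane: ice volume = 4.90×10^5 km² × 759 m = 3.719×10^5 km³; 0.64 × 3.719×10^5 × (911/1028) = 2.109×10^5 km³ of water.
Noror: 0.64 × 5.31 km³ × (911/1028) = 3.012 km³ of water.
Total added water ≈ 2.109×10^14 m³ over 3.49×10^14 m² → Δh = 0.604 m = 60 cm.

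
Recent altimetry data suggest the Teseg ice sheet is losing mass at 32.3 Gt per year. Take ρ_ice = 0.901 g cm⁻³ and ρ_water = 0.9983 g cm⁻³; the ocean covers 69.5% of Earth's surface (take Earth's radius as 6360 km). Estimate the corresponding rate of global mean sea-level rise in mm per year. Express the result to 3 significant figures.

ρ_w = 0.9983 g cm⁻³ = 998.3 kg m⁻³. Annual water volume added = 32.3 Gt / ρ_w = 3.230×10^13 kg / 998.3 kg m⁻³ = 3.236×10^10 m³.
Δh per year = 3.236×10^10 / 3.53×10^14 = 9.16×10^-5 m = 0.0916 mm.

≈ 0.0916 mm/yr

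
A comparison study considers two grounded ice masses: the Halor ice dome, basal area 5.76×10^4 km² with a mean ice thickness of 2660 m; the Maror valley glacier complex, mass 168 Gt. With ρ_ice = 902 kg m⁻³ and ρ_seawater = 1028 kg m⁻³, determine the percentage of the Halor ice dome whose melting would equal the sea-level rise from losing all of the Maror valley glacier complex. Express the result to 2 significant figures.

≈ 0.12 %

Equal sea-level rise means equal mass of meltwater, i.e. equal mass of ice lost.
Ice mass of Maror: 1.680×10^14 kg; ice mass of Halor: 1.382×10^17 kg.
Fraction required = 1.680×10^14 / 1.382×10^17 = 1.22×10^-3 → 0.12 %.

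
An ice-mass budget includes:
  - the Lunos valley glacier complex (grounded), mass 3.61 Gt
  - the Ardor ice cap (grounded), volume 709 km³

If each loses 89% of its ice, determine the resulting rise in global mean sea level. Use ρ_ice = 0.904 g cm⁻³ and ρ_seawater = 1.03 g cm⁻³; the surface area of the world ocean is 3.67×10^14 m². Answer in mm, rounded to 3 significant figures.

Lunos: 0.89 × 3.61 Gt = 3.213×10^12 kg; dividing by ρ_w = 1.03 g cm⁻³ = 1030 kg m⁻³ gives 3.119×10^9 m³ of water.
Ardor: 0.89 × 709 km³ × (904/1030) = 553.8 km³ of water.
Total added water ≈ 5.569×10^11 m³ over 3.67×10^14 m² → Δh = 1.52×10^-3 m = 1.52 mm.

≈ 1.52 mm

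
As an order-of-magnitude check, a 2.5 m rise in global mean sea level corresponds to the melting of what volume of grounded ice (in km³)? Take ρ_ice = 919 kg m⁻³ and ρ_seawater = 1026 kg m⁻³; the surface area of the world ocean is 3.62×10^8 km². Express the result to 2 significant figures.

≈ 1.0×10^6 km³

Required water volume = Δh × A = 2.5 m × 3.62×10^14 m² = 9.050×10^14 m³ = 9.050×10^5 km³.
Ice volume = water volume × ρ_w/ρ_ice = 9.050×10^5 × 1026/919 = 1.0×10^6 km³.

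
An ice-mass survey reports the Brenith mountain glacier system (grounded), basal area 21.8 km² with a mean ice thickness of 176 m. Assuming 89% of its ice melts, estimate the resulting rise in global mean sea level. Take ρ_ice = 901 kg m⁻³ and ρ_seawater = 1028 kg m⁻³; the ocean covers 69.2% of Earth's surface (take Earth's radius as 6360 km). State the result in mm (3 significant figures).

Brenith: ice volume = 21.8 km² × 176 m = 3.837 km³; 0.89 × 3.837 × (901/1028) = 2.993 km³ of water.
Spread over 3.52×10^14 m² of ocean, Δh = 2.993×10^9 / 3.52×10^14 = 8.51×10^-6 m = 8.51×10^-3 mm.

≈ 8.51×10^-3 mm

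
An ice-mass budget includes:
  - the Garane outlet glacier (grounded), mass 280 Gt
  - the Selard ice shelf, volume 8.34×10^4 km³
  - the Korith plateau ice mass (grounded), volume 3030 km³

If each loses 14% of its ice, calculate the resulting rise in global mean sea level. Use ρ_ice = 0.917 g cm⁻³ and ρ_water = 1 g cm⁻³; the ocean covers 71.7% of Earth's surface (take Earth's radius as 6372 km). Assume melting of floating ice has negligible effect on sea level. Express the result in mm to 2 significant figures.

Garane: 0.14 × 280 Gt = 3.920×10^13 kg; dividing by ρ_w = 1 g cm⁻³ = 1000 kg m⁻³ gives 3.920×10^10 m³ of water.
The Selard ice shelf is floating and already displaces its own weight of water, so its melt adds essentially nothing to sea level.
Korith: 0.14 × 3030 km³ × (917/1000) = 389.0 km³ of water.
Total added water ≈ 4.282×10^11 m³ over 3.66×10^14 m² → Δh = 1.17×10^-3 m = 1.2 mm.

≈ 1.2 mm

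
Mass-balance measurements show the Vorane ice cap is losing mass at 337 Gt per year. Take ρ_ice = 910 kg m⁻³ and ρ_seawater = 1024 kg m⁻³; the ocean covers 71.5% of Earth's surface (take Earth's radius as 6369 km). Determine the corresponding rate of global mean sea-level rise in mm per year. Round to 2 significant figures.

ρ_w = 1024 kg m⁻³. Annual water volume added = 337 Gt / ρ_w = 3.370×10^14 kg / 1024 kg m⁻³ = 3.291×10^11 m³.
Δh per year = 3.291×10^11 / 3.64×10^14 = 9.03×10^-4 m = 0.90 mm.

≈ 0.90 mm/yr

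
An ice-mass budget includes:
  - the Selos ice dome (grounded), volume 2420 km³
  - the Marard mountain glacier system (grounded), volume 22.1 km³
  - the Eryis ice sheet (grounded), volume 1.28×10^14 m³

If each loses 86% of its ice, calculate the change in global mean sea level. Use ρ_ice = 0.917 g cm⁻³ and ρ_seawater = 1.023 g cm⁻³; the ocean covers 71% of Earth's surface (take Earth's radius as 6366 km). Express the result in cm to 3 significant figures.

Selos: 0.86 × 2420 km³ × (917/1023) = 1866 km³ of water.
Marard: 0.86 × 22.1 km³ × (917/1023) = 17.04 km³ of water.
Eryis: 0.86 × 1.28×10^14 m³ × (917/1023) = 9.867×10^13 m³ of water.
Total added water ≈ 1.006×10^14 m³ over 3.62×10^14 m² → Δh = 0.278 m = 27.8 cm.

≈ 27.8 cm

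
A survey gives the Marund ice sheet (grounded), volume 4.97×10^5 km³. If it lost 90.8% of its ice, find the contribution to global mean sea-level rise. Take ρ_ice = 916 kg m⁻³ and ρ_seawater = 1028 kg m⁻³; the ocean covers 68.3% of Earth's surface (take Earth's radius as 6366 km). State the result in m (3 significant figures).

Marund: 0.908 × 4.97×10^5 km³ × (916/1028) = 4.021×10^5 km³ of water.
Spread over 3.48×10^14 m² of ocean, Δh = 4.021×10^14 / 3.48×10^14 = 1.16 m.

≈ 1.16 m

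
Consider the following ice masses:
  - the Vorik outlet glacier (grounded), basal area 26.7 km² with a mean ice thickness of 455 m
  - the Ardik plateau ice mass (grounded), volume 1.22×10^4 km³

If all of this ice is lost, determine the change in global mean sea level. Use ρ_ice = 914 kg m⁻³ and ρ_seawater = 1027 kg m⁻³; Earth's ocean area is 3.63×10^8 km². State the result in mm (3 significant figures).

≈ 29.9 mm

Vorik: ice volume = 26.7 km² × 455 m = 12.15 km³; 12.15 × (914/1027) = 10.81 km³ of water.
Ardik: 1.22×10^4 km³ × (914/1027) = 1.086×10^4 km³ of water.
Total added water ≈ 1.087×10^13 m³ over 3.63×10^14 m² → Δh = 0.0299 m = 29.9 mm.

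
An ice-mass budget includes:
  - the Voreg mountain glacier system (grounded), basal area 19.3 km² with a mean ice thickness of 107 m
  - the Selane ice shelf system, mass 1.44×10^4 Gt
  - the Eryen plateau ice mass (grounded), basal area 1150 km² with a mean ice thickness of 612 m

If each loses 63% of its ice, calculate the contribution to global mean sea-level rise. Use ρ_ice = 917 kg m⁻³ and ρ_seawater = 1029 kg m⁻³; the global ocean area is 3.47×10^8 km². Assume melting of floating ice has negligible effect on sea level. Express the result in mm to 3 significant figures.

Voreg: ice volume = 19.3 km² × 107 m = 2.065 km³; 0.63 × 2.065 × (917/1029) = 1.159 km³ of water.
The Selane ice shelf system is floating and already displaces its own weight of water, so its melt adds essentially nothing to sea level.
Eryen: ice volume = 1150 km² × 612 m = 703.8 km³; 0.63 × 703.8 × (917/1029) = 395.1 km³ of water.
Total added water ≈ 3.963×10^11 m³ over 3.47×10^14 m² → Δh = 1.14×10^-3 m = 1.14 mm.

≈ 1.14 mm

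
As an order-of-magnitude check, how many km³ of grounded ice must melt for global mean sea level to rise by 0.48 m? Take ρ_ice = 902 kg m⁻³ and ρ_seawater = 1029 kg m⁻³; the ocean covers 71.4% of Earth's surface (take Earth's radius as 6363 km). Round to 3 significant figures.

Required water volume = Δh × A = 0.48 m × 3.63×10^14 m² = 1.744×10^14 m³ = 1.744×10^5 km³.
Ice volume = water volume × ρ_w/ρ_ice = 1.744×10^5 × 1029/902 = 1.99×10^5 km³.

≈ 1.99×10^5 km³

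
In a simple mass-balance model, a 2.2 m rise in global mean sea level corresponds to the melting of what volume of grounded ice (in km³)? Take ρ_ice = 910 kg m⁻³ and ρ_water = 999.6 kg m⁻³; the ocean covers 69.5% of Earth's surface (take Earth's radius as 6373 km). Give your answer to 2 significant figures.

Required water volume = Δh × A = 2.2 m × 3.55×10^14 m² = 7.804×10^14 m³ = 7.804×10^5 km³.
Ice volume = water volume × ρ_w/ρ_ice = 7.804×10^5 × 999.6/910 = 8.6×10^5 km³.

≈ 8.6×10^5 km³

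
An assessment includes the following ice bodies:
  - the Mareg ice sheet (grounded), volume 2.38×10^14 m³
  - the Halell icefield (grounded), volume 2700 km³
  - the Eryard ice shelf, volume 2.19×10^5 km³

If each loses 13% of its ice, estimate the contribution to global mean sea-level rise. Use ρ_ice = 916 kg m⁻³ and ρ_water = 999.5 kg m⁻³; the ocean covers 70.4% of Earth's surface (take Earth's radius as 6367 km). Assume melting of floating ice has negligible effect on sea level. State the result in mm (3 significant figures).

Mareg: 0.13 × 2.38×10^14 m³ × (916/999.5) = 2.836×10^13 m³ of water.
Halell: 0.13 × 2700 km³ × (916/999.5) = 321.7 km³ of water.
The Eryard ice shelf is floating and already displaces its own weight of water, so its melt adds essentially nothing to sea level.
Total added water ≈ 2.868×10^13 m³ over 3.59×10^14 m² → Δh = 0.0800 m = 80.0 mm.

≈ 80.0 mm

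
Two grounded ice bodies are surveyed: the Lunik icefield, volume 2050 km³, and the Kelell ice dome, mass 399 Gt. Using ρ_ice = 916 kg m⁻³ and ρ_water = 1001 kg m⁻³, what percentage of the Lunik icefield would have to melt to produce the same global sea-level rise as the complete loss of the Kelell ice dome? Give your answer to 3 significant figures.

Equal sea-level rise means equal mass of meltwater, i.e. equal mass of ice lost.
Ice mass of Kelell: 3.990×10^14 kg; ice mass of Lunik: 1.878×10^15 kg.
Fraction required = 3.990×10^14 / 1.878×10^15 = 0.212 → 21.2 %.

≈ 21.2 %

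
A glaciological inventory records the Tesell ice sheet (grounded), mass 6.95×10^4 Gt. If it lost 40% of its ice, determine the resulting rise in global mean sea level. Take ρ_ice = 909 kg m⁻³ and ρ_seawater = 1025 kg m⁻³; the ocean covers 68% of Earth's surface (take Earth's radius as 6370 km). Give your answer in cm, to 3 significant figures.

≈ 7.82 cm

Tesell: 0.4 × 6.95×10^4 Gt = 2.780×10^16 kg; dividing by ρ_w = 1025 kg m⁻³ gives 2.712×10^13 m³ of water.
Spread over 3.47×10^14 m² of ocean, Δh = 2.712×10^13 / 3.47×10^14 = 0.0782 m = 7.82 cm.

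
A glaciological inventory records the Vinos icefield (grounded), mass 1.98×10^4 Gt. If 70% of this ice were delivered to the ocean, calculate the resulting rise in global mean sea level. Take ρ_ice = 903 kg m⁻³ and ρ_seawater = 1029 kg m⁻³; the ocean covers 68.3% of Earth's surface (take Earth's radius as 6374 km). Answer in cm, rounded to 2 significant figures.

Vinos: 0.7 × 1.98×10^4 Gt = 1.386×10^16 kg; dividing by ρ_w = 1029 kg m⁻³ gives 1.347×10^13 m³ of water.
Spread over 3.49×10^14 m² of ocean, Δh = 1.347×10^13 / 3.49×10^14 = 0.0386 m = 3.9 cm.

≈ 3.9 cm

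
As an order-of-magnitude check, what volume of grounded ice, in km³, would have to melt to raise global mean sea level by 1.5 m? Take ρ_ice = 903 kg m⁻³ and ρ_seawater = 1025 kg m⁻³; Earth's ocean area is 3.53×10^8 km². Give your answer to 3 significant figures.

≈ 6.01×10^5 km³

Required water volume = Δh × A = 1.5 m × 3.53×10^14 m² = 5.295×10^14 m³ = 5.295×10^5 km³.
Ice volume = water volume × ρ_w/ρ_ice = 5.295×10^5 × 1025/903 = 6.01×10^5 km³.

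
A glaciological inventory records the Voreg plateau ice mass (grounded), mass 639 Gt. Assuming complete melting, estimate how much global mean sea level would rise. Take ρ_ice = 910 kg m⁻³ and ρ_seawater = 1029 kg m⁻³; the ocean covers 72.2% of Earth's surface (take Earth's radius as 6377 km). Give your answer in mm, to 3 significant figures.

Voreg: 639 Gt = 6.390×10^14 kg; dividing by ρ_w = 1029 kg m⁻³ gives 6.210×10^11 m³ of water.
Spread over 3.69×10^14 m² of ocean, Δh = 6.210×10^11 / 3.69×10^14 = 1.68×10^-3 m = 1.68 mm.

≈ 1.68 mm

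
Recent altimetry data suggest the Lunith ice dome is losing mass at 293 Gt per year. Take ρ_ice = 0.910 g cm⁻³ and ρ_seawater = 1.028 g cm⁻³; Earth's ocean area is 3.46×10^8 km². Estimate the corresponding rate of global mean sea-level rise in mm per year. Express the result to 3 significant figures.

ρ_w = 1.028 g cm⁻³ = 1028 kg m⁻³. Annual water volume added = 293 Gt / ρ_w = 2.930×10^14 kg / 1028 kg m⁻³ = 2.850×10^11 m³.
Δh per year = 2.850×10^11 / 3.46×10^14 = 8.24×10^-4 m = 0.824 mm.

≈ 0.824 mm/yr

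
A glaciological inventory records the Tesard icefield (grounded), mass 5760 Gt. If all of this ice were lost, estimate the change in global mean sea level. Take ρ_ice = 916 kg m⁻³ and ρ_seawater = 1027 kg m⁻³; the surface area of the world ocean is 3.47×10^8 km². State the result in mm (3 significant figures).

Tesard: 5760 Gt = 5.760×10^15 kg; dividing by ρ_w = 1027 kg m⁻³ gives 5.609×10^12 m³ of water.
Spread over 3.47×10^14 m² of ocean, Δh = 5.609×10^12 / 3.47×10^14 = 0.0162 m = 16.2 mm.

≈ 16.2 mm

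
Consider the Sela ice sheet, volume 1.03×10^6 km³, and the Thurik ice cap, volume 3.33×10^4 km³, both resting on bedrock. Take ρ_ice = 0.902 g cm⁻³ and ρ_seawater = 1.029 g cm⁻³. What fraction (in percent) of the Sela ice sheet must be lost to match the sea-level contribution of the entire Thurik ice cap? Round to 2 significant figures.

≈ 3.2 %

Equal sea-level rise means equal mass of meltwater, i.e. equal mass of ice lost.
Ice mass of Thurik: 3.004×10^16 kg; ice mass of Sela: 9.291×10^17 kg.
Fraction required = 3.004×10^16 / 9.291×10^17 = 0.0323 → 3.2 %.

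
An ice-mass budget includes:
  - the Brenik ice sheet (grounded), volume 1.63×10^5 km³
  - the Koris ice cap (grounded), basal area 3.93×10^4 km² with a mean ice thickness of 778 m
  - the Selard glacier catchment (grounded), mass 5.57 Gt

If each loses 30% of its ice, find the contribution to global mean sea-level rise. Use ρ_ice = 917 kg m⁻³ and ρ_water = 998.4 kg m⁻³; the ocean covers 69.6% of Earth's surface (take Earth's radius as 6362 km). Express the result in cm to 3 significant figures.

Brenik: 0.3 × 1.63×10^5 km³ × (917/998.4) = 4.491×10^4 km³ of water.
Koris: ice volume = 3.93×10^4 km² × 778 m = 3.058×10^4 km³; 0.3 × 3.058×10^4 × (917/998.4) = 8425 km³ of water.
Selard: 0.3 × 5.57 Gt = 1.671×10^12 kg; dividing by ρ_w = 998.4 kg m⁻³ gives 1.674×10^9 m³ of water.
Total added water ≈ 5.334×10^13 m³ over 3.54×10^14 m² → Δh = 0.151 m = 15.1 cm.

≈ 15.1 cm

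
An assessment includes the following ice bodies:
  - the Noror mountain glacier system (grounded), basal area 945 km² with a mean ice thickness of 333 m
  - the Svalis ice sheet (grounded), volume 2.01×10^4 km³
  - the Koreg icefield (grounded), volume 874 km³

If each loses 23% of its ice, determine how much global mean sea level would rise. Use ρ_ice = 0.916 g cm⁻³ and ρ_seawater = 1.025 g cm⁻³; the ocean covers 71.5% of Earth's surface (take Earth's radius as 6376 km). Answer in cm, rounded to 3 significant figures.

≈ 1.20 cm

Noror: ice volume = 945 km² × 333 m = 314.7 km³; 0.23 × 314.7 × (916/1025) = 64.68 km³ of water.
Svalis: 0.23 × 2.01×10^4 km³ × (916/1025) = 4131 km³ of water.
Koreg: 0.23 × 874 km³ × (916/1025) = 179.6 km³ of water.
Total added water ≈ 4.376×10^12 m³ over 3.65×10^14 m² → Δh = 0.0120 m = 1.20 cm.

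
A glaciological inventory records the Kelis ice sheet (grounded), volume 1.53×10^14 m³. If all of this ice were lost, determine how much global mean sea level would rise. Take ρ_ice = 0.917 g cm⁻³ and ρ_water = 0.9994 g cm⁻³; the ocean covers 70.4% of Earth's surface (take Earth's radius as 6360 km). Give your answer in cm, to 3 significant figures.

Kelis: 1.53×10^14 m³ × (917/999.4) = 1.404×10^14 m³ of water.
Spread over 3.58×10^14 m² of ocean, Δh = 1.404×10^14 / 3.58×10^14 = 0.392 m = 39.2 cm.

≈ 39.2 cm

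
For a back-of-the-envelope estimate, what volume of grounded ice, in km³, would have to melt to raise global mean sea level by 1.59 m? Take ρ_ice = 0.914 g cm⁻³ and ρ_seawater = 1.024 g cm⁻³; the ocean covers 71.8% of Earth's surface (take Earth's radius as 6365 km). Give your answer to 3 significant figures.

≈ 6.51×10^5 km³

Required water volume = Δh × A = 1.59 m × 3.66×10^14 m² = 5.812×10^14 m³ = 5.812×10^5 km³.
Ice volume = water volume × ρ_w/ρ_ice = 5.812×10^5 × 1024/914 = 6.51×10^5 km³.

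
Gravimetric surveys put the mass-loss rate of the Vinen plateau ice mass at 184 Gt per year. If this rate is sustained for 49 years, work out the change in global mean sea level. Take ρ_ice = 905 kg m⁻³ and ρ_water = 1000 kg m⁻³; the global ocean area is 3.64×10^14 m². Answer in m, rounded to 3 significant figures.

Total mass lost = 184 Gt/yr × 49 yr = 9016 Gt = 9.016×10^15 kg.
ρ_w = 1000 kg m⁻³, so water volume = 9.016×10^15 / 1000 = 9.016×10^12 m³.
Δh = 9.016×10^12 / 3.64×10^14 = 0.0248 m.

≈ 0.0248 m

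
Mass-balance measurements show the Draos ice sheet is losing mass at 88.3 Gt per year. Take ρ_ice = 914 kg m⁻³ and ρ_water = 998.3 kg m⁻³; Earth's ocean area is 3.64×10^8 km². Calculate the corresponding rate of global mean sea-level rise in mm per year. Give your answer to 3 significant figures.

ρ_w = 998.3 kg m⁻³. Annual water volume added = 88.3 Gt / ρ_w = 8.830×10^13 kg / 998.3 kg m⁻³ = 8.845×10^10 m³.
Δh per year = 8.845×10^10 / 3.64×10^14 = 2.43×10^-4 m = 0.243 mm.

≈ 0.243 mm/yr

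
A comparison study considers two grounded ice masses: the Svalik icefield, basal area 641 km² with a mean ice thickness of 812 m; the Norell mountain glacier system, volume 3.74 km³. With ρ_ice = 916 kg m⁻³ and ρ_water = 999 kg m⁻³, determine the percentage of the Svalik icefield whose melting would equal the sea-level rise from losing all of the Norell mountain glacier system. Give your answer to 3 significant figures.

Equal sea-level rise means equal mass of meltwater, i.e. equal mass of ice lost.
Ice mass of Norell: 3.426×10^12 kg; ice mass of Svalik: 4.768×10^14 kg.
Fraction required = 3.426×10^12 / 4.768×10^14 = 7.19×10^-3 → 0.719 %.

≈ 0.719 %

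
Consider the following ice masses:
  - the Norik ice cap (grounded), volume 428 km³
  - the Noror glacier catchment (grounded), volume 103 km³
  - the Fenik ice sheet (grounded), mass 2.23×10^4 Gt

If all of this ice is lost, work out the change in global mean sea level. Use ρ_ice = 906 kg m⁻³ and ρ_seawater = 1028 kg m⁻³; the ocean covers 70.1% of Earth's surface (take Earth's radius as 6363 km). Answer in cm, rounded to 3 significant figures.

Norik: 428 km³ × (906/1028) = 377.2 km³ of water.
Noror: 103 km³ × (906/1028) = 90.78 km³ of water.
Fenik: 2.23×10^4 Gt = 2.230×10^16 kg; dividing by ρ_w = 1028 kg m⁻³ gives 2.169×10^13 m³ of water.
Total added water ≈ 2.216×10^13 m³ over 3.57×10^14 m² → Δh = 0.0621 m = 6.21 cm.

≈ 6.21 cm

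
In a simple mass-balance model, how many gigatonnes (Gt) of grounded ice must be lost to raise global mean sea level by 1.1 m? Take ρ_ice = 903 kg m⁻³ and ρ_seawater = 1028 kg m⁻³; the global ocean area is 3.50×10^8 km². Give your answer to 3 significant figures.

Required water volume = Δh × A = 1.1 m × 3.50×10^14 m² = 3.850×10^14 m³.
ρ_w = 1028 kg m⁻³, so the mass of water = 3.850×10^14 m³ × 1028 kg m⁻³ = 3.958×10^17 kg = 3.96×10^5 Gt (and the same mass of ice, by conservation).

≈ 3.96×10^5 Gt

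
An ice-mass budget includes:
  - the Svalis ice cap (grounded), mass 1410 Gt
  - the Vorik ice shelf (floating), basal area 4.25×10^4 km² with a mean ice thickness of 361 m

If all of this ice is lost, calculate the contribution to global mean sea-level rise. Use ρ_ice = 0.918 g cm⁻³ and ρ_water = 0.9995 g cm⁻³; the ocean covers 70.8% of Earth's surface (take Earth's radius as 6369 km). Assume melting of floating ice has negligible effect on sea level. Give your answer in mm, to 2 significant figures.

Svalis: 1410 Gt = 1.410×10^15 kg; dividing by ρ_w = 0.9995 g cm⁻³ = 999.5 kg m⁻³ gives 1.411×10^12 m³ of water.
The Vorik ice shelf is floating and already displaces its own weight of water, so its melt adds essentially nothing to sea level.
Total added water ≈ 1.411×10^12 m³ over 3.61×10^14 m² → Δh = 3.91×10^-3 m = 3.9 mm.

≈ 3.9 mm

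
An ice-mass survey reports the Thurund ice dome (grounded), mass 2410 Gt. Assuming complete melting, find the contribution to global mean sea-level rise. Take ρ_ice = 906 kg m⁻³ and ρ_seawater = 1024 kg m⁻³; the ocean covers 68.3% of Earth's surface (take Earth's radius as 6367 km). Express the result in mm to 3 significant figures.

Thurund: 2410 Gt = 2.410×10^15 kg; dividing by ρ_w = 1024 kg m⁻³ gives 2.354×10^12 m³ of water.
Spread over 3.48×10^14 m² of ocean, Δh = 2.354×10^12 / 3.48×10^14 = 6.76×10^-3 m = 6.76 mm.

≈ 6.76 mm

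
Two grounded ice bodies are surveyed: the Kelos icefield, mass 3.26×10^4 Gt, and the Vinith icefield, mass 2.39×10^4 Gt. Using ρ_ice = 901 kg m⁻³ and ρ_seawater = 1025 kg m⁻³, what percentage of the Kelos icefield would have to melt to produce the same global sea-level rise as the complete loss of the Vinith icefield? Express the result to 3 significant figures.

≈ 73.3 %

Equal sea-level rise means equal mass of meltwater, i.e. equal mass of ice lost.
Ice mass of Vinith: 2.390×10^16 kg; ice mass of Kelos: 3.260×10^16 kg.
Fraction required = 2.390×10^16 / 3.260×10^16 = 0.733 → 73.3 %.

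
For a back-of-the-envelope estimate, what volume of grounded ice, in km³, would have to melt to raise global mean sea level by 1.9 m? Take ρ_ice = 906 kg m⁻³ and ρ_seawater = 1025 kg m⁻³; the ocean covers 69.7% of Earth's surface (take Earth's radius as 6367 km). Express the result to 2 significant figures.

Required water volume = Δh × A = 1.9 m × 3.55×10^14 m² = 6.746×10^14 m³ = 6.746×10^5 km³.
Ice volume = water volume × ρ_w/ρ_ice = 6.746×10^5 × 1025/906 = 7.6×10^5 km³.

≈ 7.6×10^5 km³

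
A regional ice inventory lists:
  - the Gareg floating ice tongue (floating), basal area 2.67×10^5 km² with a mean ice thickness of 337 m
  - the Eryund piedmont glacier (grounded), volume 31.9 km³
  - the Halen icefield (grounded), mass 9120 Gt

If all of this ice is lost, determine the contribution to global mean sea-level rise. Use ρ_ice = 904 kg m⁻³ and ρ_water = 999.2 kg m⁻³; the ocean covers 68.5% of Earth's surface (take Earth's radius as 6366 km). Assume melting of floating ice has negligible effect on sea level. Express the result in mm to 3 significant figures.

≈ 26.2 mm

The Gareg floating ice tongue is floating and already displaces its own weight of water, so its melt adds essentially nothing to sea level.
Eryund: 31.9 km³ × (904/999.2) = 28.86 km³ of water.
Halen: 9120 Gt = 9.120×10^15 kg; dividing by ρ_w = 999.2 kg m⁻³ gives 9.127×10^12 m³ of water.
Total added water ≈ 9.156×10^12 m³ over 3.49×10^14 m² → Δh = 0.0262 m = 26.2 mm.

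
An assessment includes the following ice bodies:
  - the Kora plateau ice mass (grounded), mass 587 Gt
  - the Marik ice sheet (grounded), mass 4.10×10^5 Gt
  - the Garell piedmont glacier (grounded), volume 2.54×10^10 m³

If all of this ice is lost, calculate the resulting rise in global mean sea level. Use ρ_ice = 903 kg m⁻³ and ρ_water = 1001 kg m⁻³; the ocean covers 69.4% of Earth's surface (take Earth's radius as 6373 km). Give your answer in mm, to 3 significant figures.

≈ 1160 mm

Kora: 587 Gt = 5.870×10^14 kg; dividing by ρ_w = 1001 kg m⁻³ gives 5.864×10^11 m³ of water.
Marik: 4.10×10^5 Gt = 4.100×10^17 kg; dividing by ρ_w = 1001 kg m⁻³ gives 4.096×10^14 m³ of water.
Garell: 2.54×10^10 m³ × (903/1001) = 2.291×10^10 m³ of water.
Total added water ≈ 4.102×10^14 m³ over 3.54×10^14 m² → Δh = 1.16 m = 1160 mm.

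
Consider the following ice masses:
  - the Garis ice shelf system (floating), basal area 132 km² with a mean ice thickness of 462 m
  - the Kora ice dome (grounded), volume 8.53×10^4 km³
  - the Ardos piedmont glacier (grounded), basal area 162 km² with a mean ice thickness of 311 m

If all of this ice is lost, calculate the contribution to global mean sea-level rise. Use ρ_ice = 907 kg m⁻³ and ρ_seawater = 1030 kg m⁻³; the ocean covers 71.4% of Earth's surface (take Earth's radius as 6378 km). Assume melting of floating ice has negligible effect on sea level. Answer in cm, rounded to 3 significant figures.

≈ 20.6 cm

The Garis ice shelf system is floating and already displaces its own weight of water, so its melt adds essentially nothing to sea level.
Kora: 8.53×10^4 km³ × (907/1030) = 7.511×10^4 km³ of water.
Ardos: ice volume = 162 km² × 311 m = 50.38 km³; 50.38 × (907/1030) = 44.37 km³ of water.
Total added water ≈ 7.516×10^13 m³ over 3.65×10^14 m² → Δh = 0.206 m = 20.6 cm.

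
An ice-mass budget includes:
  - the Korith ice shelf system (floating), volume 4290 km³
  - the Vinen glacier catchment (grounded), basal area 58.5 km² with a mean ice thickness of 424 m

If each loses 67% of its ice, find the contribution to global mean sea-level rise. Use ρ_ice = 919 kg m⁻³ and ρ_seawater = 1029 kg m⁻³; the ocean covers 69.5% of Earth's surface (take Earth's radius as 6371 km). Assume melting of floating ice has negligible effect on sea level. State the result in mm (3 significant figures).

The Korith ice shelf system is floating and already displaces its own weight of water, so its melt adds essentially nothing to sea level.
Vinen: ice volume = 58.5 km² × 424 m = 24.80 km³; 0.67 × 24.80 × (919/1029) = 14.84 km³ of water.
Total added water ≈ 1.484×10^10 m³ over 3.54×10^14 m² → Δh = 4.19×10^-5 m = 0.0419 mm.

≈ 0.0419 mm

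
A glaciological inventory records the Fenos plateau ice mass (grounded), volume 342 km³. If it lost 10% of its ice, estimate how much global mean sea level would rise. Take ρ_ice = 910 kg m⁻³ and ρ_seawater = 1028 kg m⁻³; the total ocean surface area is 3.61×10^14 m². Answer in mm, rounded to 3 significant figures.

≈ 0.0839 mm

Fenos: 0.1 × 342 km³ × (910/1028) = 30.27 km³ of water.
Spread over 3.61×10^14 m² of ocean, Δh = 3.027×10^10 / 3.61×10^14 = 8.39×10^-5 m = 0.0839 mm.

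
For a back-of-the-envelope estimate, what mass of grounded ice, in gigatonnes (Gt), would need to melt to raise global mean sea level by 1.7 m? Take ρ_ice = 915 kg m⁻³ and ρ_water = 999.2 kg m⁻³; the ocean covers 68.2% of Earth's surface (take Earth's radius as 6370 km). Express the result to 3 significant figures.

≈ 5.91×10^5 Gt

Required water volume = Δh × A = 1.7 m × 3.48×10^14 m² = 5.912×10^14 m³.
ρ_w = 999.2 kg m⁻³, so the mass of water = 5.912×10^14 m³ × 999.2 kg m⁻³ = 5.907×10^17 kg = 5.91×10^5 Gt (and the same mass of ice, by conservation).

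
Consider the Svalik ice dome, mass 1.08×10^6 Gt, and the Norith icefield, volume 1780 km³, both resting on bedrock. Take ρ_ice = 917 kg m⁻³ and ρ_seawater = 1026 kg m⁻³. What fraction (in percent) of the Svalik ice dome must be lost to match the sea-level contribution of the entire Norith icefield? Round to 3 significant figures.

Equal sea-level rise means equal mass of meltwater, i.e. equal mass of ice lost.
Ice mass of Norith: 1.632×10^15 kg; ice mass of Svalik: 1.080×10^18 kg.
Fraction required = 1.632×10^15 / 1.080×10^18 = 1.51×10^-3 → 0.151 %.

≈ 0.151 %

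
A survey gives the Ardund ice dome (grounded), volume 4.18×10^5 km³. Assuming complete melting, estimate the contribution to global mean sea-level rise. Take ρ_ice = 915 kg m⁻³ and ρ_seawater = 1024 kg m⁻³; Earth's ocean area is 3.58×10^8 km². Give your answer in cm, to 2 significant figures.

≈ 100 cm

Ardund: 4.18×10^5 km³ × (915/1024) = 3.735×10^5 km³ of water.
Spread over 3.58×10^14 m² of ocean, Δh = 3.735×10^14 / 3.58×10^14 = 1.04 m = 100 cm.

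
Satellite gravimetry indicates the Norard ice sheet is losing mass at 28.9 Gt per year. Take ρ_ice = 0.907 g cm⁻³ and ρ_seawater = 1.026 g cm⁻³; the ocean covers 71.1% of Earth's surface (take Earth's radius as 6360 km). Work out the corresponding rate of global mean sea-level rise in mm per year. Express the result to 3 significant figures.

≈ 0.0779 mm/yr

ρ_w = 1.026 g cm⁻³ = 1026 kg m⁻³. Annual water volume added = 28.9 Gt / ρ_w = 2.890×10^13 kg / 1026 kg m⁻³ = 2.817×10^10 m³.
Δh per year = 2.817×10^10 / 3.61×10^14 = 7.79×10^-5 m = 0.0779 mm.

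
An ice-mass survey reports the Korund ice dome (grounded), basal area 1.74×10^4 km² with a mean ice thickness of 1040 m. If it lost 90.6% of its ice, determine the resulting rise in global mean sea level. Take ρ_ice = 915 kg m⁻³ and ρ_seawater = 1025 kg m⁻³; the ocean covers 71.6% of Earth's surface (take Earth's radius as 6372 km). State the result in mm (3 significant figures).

Korund: ice volume = 1.74×10^4 km² × 1040 m = 1.810×10^4 km³; 0.906 × 1.810×10^4 × (915/1025) = 1.464×10^4 km³ of water.
Spread over 3.65×10^14 m² of ocean, Δh = 1.464×10^13 / 3.65×10^14 = 0.0401 m = 40.1 mm.

≈ 40.1 mm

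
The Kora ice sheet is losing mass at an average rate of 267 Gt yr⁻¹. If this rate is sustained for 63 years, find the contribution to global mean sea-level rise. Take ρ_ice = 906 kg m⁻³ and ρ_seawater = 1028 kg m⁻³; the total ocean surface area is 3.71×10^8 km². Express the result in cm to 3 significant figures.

Total mass lost = 267 Gt/yr × 63 yr = 1.682×10^4 Gt = 1.682×10^16 kg.
ρ_w = 1028 kg m⁻³, so water volume = 1.682×10^16 / 1028 = 1.636×10^13 m³.
Δh = 1.636×10^13 / 3.71×10^14 = 0.0441 m = 4.41 cm.

≈ 4.41 cm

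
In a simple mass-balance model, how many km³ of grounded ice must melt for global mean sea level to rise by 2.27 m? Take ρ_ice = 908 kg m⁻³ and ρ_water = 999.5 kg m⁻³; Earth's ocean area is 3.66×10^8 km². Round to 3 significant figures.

Required water volume = Δh × A = 2.27 m × 3.66×10^14 m² = 8.308×10^14 m³ = 8.308×10^5 km³.
Ice volume = water volume × ρ_w/ρ_ice = 8.308×10^5 × 999.5/908 = 9.15×10^5 km³.

≈ 9.15×10^5 km³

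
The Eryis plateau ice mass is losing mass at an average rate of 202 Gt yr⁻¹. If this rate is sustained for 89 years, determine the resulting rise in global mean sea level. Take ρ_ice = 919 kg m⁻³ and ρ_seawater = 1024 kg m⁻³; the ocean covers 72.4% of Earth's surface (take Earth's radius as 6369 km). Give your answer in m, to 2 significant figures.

≈ 0.048 m

Total mass lost = 202 Gt/yr × 89 yr = 1.798×10^4 Gt = 1.798×10^16 kg.
ρ_w = 1024 kg m⁻³, so water volume = 1.798×10^16 / 1024 = 1.756×10^13 m³.
Δh = 1.756×10^13 / 3.69×10^14 = 0.0476 m.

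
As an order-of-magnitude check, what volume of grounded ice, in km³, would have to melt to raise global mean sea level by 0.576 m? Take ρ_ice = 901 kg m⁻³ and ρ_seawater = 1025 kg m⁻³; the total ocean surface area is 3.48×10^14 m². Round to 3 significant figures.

Required water volume = Δh × A = 0.576 m × 3.48×10^14 m² = 2.004×10^14 m³ = 2.004×10^5 km³.
Ice volume = water volume × ρ_w/ρ_ice = 2.004×10^5 × 1025/901 = 2.28×10^5 km³.

≈ 2.28×10^5 km³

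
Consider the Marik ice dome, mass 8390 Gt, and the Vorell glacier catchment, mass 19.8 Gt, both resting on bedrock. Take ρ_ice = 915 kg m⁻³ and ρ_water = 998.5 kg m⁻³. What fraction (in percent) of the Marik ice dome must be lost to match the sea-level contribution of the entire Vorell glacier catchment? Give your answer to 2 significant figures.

Equal sea-level rise means equal mass of meltwater, i.e. equal mass of ice lost.
Ice mass of Vorell: 1.980×10^13 kg; ice mass of Marik: 8.390×10^15 kg.
Fraction required = 1.980×10^13 / 8.390×10^15 = 2.36×10^-3 → 0.24 %.

≈ 0.24 %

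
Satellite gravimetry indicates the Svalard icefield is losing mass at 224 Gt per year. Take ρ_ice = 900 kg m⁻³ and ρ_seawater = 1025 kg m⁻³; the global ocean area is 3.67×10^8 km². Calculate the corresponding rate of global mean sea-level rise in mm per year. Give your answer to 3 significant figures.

ρ_w = 1025 kg m⁻³. Annual water volume added = 224 Gt / ρ_w = 2.240×10^14 kg / 1025 kg m⁻³ = 2.185×10^11 m³.
Δh per year = 2.185×10^11 / 3.67×10^14 = 5.95×10^-4 m = 0.595 mm.

≈ 0.595 mm/yr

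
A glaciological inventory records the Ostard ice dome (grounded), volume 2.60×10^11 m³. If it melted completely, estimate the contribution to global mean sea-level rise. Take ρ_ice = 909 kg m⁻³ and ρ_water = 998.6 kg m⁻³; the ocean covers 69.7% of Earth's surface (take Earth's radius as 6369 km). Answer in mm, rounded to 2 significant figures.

≈ 0.67 mm

Ostard: 2.60×10^11 m³ × (909/998.6) = 2.367×10^11 m³ of water.
Spread over 3.55×10^14 m² of ocean, Δh = 2.367×10^11 / 3.55×10^14 = 6.66×10^-4 m = 0.67 mm.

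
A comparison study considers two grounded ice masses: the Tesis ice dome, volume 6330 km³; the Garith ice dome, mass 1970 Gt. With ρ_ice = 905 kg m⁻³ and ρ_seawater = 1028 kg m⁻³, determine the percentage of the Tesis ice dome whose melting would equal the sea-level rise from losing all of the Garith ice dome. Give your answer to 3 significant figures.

≈ 34.4 %

Equal sea-level rise means equal mass of meltwater, i.e. equal mass of ice lost.
Ice mass of Garith: 1.970×10^15 kg; ice mass of Tesis: 5.729×10^15 kg.
Fraction required = 1.970×10^15 / 5.729×10^15 = 0.344 → 34.4 %.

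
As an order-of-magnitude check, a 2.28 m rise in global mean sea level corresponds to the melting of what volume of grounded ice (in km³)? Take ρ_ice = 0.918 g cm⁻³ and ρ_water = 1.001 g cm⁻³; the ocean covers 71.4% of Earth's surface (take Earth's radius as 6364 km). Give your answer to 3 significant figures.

Required water volume = Δh × A = 2.28 m × 3.63×10^14 m² = 8.285×10^14 m³ = 8.285×10^5 km³.
Ice volume = water volume × ρ_w/ρ_ice = 8.285×10^5 × 1001/918 = 9.03×10^5 km³.

≈ 9.03×10^5 km³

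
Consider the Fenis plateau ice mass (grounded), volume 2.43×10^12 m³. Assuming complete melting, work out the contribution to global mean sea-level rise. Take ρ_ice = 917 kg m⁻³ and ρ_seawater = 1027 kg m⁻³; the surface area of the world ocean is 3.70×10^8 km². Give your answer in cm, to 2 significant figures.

≈ 0.59 cm

Fenis: 2.43×10^12 m³ × (917/1027) = 2.170×10^12 m³ of water.
Spread over 3.70×10^14 m² of ocean, Δh = 2.170×10^12 / 3.70×10^14 = 5.86×10^-3 m = 0.59 cm.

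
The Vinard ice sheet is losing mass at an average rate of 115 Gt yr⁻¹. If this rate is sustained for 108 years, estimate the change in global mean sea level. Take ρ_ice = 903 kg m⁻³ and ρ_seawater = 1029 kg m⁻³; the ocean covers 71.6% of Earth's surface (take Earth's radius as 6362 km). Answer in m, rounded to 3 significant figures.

Total mass lost = 115 Gt/yr × 108 yr = 1.242×10^4 Gt = 1.242×10^16 kg.
ρ_w = 1029 kg m⁻³, so water volume = 1.242×10^16 / 1029 = 1.207×10^13 m³.
Δh = 1.207×10^13 / 3.64×10^14 = 0.0331 m.

≈ 0.0331 m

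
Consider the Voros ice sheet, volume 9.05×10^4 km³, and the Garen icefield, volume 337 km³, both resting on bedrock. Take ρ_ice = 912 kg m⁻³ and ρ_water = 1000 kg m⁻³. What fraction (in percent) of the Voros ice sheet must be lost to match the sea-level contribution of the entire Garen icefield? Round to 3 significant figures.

Equal sea-level rise means equal mass of meltwater, i.e. equal mass of ice lost.
Ice mass of Garen: 3.073×10^14 kg; ice mass of Voros: 8.254×10^16 kg.
Fraction required = 3.073×10^14 / 8.254×10^16 = 3.72×10^-3 → 0.372 %.

≈ 0.372 %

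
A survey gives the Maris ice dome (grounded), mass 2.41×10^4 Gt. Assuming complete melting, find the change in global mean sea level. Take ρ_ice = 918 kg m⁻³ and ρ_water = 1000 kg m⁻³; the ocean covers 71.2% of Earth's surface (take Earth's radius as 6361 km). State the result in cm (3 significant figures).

Maris: 2.41×10^4 Gt = 2.410×10^16 kg; dividing by ρ_w = 1000 kg m⁻³ gives 2.410×10^13 m³ of water.
Spread over 3.62×10^14 m² of ocean, Δh = 2.410×10^13 / 3.62×10^14 = 0.0666 m = 6.66 cm.

≈ 6.66 cm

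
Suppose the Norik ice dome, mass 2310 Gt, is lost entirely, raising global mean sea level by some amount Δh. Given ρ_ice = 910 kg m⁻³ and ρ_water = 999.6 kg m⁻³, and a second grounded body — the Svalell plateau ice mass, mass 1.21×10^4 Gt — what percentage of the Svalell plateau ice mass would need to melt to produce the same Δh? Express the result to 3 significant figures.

Equal sea-level rise means equal mass of meltwater, i.e. equal mass of ice lost.
Ice mass of Norik: 2.310×10^15 kg; ice mass of Svalell: 1.210×10^16 kg.
Fraction required = 2.310×10^15 / 1.210×10^16 = 0.191 → 19.1 %.

≈ 19.1 %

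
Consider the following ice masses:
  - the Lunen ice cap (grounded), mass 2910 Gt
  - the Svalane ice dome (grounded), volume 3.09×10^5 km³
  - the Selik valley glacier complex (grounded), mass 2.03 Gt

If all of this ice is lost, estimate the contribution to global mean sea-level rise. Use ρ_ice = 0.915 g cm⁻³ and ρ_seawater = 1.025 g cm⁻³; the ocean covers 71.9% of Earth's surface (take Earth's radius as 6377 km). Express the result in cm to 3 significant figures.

Lunen: 2910 Gt = 2.910×10^15 kg; dividing by ρ_w = 1.025 g cm⁻³ = 1025 kg m⁻³ gives 2.839×10^12 m³ of water.
Svalane: 3.09×10^5 km³ × (915/1025) = 2.758×10^5 km³ of water.
Selik: 2.03 Gt = 2.030×10^12 kg; dividing by ρ_w = 1025 kg m⁻³ gives 1.980×10^9 m³ of water.
Total added water ≈ 2.787×10^14 m³ over 3.67×10^14 m² → Δh = 0.758 m = 75.8 cm.

≈ 75.8 cm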